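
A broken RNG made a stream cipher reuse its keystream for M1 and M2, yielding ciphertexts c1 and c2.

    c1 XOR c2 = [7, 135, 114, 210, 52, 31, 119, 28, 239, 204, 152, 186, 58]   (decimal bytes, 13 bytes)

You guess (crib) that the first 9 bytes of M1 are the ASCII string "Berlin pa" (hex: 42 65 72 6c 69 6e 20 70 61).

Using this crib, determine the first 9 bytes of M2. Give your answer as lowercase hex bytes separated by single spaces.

45 e2 00 be 5d 71 57 6c 8e

Since c1 ⊕ c2 = M1 ⊕ M2, XORing with the guessed M1 bytes yields the corresponding M2 bytes: M2 = (c1 ⊕ c2) ⊕ M1.
07 ⊕ 42 = 45
87 ⊕ 65 = e2
72 ⊕ 72 = 00
d2 ⊕ 6c = be
34 ⊕ 69 = 5d
1f ⊕ 6e = 71
77 ⊕ 20 = 57
1c ⊕ 70 = 6c
ef ⊕ 61 = 8e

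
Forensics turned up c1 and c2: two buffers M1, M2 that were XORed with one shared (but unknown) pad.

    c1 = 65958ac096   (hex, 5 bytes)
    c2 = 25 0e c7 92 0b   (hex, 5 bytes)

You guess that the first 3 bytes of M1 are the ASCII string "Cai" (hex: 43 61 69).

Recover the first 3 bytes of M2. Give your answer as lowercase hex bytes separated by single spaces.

First, c1 ⊕ c2 = (M1 ⊕ K) ⊕ (M2 ⊕ K) = M1 ⊕ M2, so the key drops out. Then M2 = (M1 ⊕ M2) ⊕ M1 over the first 3 bytes.
byte 0: (65 ⊕ 25) ⊕ 43 = 40 ⊕ 43 = 03
byte 1: (95 ⊕ 0e) ⊕ 61 = 9b ⊕ 61 = fa
byte 2: (8a ⊕ c7) ⊕ 69 = 4d ⊕ 69 = 24

03 fa 24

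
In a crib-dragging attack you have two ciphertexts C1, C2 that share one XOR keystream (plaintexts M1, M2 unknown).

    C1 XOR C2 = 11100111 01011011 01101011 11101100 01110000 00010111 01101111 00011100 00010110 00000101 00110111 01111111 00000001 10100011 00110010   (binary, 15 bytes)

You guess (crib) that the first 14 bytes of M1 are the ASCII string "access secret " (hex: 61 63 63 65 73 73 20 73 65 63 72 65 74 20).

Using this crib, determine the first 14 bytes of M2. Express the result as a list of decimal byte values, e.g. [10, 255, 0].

[134, 56, 8, 137, 3, 100, 79, 111, 115, 102, 69, 26, 117, 131]

Since C1 ⊕ C2 = M1 ⊕ M2, XORing with the guessed M1 bytes yields the corresponding M2 bytes: M2 = (C1 ⊕ C2) ⊕ M1.
11100111 ^ 01100001 = 10000110
01011011 ^ 01100011 = 00111000
01101011 ^ 01100011 = 00001000
11101100 ^ 01100101 = 10001001
01110000 ^ 01110011 = 00000011
00010111 ^ 01110011 = 01100100
01101111 ^ 00100000 = 01001111
00011100 ^ 01110011 = 01101111
00010110 ^ 01100101 = 01110011
00000101 ^ 01100011 = 01100110
00110111 ^ 01110010 = 01000101
01111111 ^ 01100101 = 00011010
00000001 ^ 01110100 = 01110101
10100011 ^ 00100000 = 10000011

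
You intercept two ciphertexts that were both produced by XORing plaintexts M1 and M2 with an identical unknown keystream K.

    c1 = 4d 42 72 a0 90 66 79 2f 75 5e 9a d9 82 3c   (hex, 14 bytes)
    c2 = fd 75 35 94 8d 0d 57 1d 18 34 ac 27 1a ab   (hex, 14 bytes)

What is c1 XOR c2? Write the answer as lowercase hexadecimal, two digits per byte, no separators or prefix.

c1 ⊕ c2 = (M1 ⊕ K) ⊕ (M2 ⊕ K) = M1 ⊕ M2 — the shared key cancels under XOR.
01001101 ⊕ 11111101 = 10110000
01000010 ⊕ 01110101 = 00110111
01110010 ⊕ 00110101 = 01000111
10100000 ⊕ 10010100 = 00110100
10010000 ⊕ 10001101 = 00011101
01100110 ⊕ 00001101 = 01101011
01111001 ⊕ 01010111 = 00101110
00101111 ⊕ 00011101 = 00110010
01110101 ⊕ 00011000 = 01101101
01011110 ⊕ 00110100 = 01101010
10011010 ⊕ 10101100 = 00110110
11011001 ⊕ 00100111 = 11111110
10000010 ⊕ 00011010 = 10011000
00111100 ⊕ 10101011 = 10010111

b03747341d6b2e326d6a36fe9897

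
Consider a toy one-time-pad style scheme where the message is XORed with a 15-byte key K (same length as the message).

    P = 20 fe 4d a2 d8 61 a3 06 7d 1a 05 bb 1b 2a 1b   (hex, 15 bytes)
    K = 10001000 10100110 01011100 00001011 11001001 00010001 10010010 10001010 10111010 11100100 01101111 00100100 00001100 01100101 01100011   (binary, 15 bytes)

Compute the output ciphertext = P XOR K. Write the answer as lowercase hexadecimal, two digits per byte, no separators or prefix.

byte 0: 20 ^ 88 = a8
byte 1: fe ^ a6 = 58
byte 2: 4d ^ 5c = 11
byte 3: a2 ^ 0b = a9
byte 4: d8 ^ c9 = 11
byte 5: 61 ^ 11 = 70
byte 6: a3 ^ 92 = 31
byte 7: 06 ^ 8a = 8c
byte 8: 7d ^ ba = c7
byte 9: 1a ^ e4 = fe
byte 10: 05 ^ 6f = 6a
byte 11: bb ^ 24 = 9f
byte 12: 1b ^ 0c = 17
byte 13: 2a ^ 65 = 4f
byte 14: 1b ^ 63 = 78

a85811a91170318cc7fe6a9f174f78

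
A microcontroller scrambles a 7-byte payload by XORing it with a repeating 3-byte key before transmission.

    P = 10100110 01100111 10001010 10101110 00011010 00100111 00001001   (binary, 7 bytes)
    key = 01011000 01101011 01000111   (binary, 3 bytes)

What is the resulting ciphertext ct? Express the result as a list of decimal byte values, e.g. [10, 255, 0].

[254, 12, 205, 246, 113, 96, 81]

The 3-byte key repeats, so the effective keystream is 58 6b 47 58 6b 47 58.
byte 0: 10100110 ⊕ 01011000 = 11111110
byte 1: 01100111 ⊕ 01101011 = 00001100
byte 2: 10001010 ⊕ 01000111 = 11001101
byte 3: 10101110 ⊕ 01011000 = 11110110
byte 4: 00011010 ⊕ 01101011 = 01110001
byte 5: 00100111 ⊕ 01000111 = 01100000
byte 6: 00001001 ⊕ 01011000 = 01010001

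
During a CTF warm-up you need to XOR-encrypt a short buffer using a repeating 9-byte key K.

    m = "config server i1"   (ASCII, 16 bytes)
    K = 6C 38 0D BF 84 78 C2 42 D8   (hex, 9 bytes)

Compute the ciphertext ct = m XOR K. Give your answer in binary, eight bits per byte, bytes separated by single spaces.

00001111 01010111 01100011 11011001 11101101 00011111 11100010 00110001 10111101 00011110 01001110 01101000 11001101 10100100 00010001 11110011

The 9-byte key repeats, so the effective keystream is 6c 38 0d bf 84 78 c2 42 d8 6c 38 0d bf 84 78 c2.
byte 0: 01100011 xor 01101100 = 00001111
byte 1: 01101111 xor 00111000 = 01010111
byte 2: 01101110 xor 00001101 = 01100011
byte 3: 01100110 xor 10111111 = 11011001
byte 4: 01101001 xor 10000100 = 11101101
byte 5: 01100111 xor 01111000 = 00011111
byte 6: 00100000 xor 11000010 = 11100010
byte 7: 01110011 xor 01000010 = 00110001
byte 8: 01100101 xor 11011000 = 10111101
byte 9: 01110010 xor 01101100 = 00011110
byte 10: 01110110 xor 00111000 = 01001110
byte 11: 01100101 xor 00001101 = 01101000
byte 12: 01110010 xor 10111111 = 11001101
byte 13: 00100000 xor 10000100 = 10100100
byte 14: 01101001 xor 01111000 = 00010001
byte 15: 00110001 xor 11000010 = 11110011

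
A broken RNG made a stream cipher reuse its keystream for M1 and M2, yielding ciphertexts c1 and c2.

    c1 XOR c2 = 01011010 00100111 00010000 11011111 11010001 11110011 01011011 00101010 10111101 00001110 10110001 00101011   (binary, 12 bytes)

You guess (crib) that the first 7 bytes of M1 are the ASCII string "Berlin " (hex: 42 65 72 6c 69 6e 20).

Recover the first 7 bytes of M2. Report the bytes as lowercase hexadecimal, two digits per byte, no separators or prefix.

184262b3b89d7b

Since c1 ⊕ c2 = M1 ⊕ M2, XORing with the guessed M1 bytes yields the corresponding M2 bytes: M2 = (c1 ⊕ c2) ⊕ M1.
5a XOR 42 = 18
27 XOR 65 = 42
10 XOR 72 = 62
df XOR 6c = b3
d1 XOR 69 = b8
f3 XOR 6e = 9d
5b XOR 20 = 7b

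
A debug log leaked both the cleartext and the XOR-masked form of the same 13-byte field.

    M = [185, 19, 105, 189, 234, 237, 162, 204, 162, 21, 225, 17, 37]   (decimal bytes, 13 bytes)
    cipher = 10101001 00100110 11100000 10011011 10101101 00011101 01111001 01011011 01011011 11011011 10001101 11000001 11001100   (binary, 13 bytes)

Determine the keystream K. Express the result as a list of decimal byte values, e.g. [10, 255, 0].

Since cipher = M ⊕ K, XORing both sides with M gives K = M ⊕ cipher.
b9 xor a9 = 10
13 xor 26 = 35
69 xor e0 = 89
bd xor 9b = 26
ea xor ad = 47
ed xor 1d = f0
a2 xor 79 = db
cc xor 5b = 97
a2 xor 5b = f9
15 xor db = ce
e1 xor 8d = 6c
11 xor c1 = d0
25 xor cc = e9

[16, 53, 137, 38, 71, 240, 219, 151, 249, 206, 108, 208, 233]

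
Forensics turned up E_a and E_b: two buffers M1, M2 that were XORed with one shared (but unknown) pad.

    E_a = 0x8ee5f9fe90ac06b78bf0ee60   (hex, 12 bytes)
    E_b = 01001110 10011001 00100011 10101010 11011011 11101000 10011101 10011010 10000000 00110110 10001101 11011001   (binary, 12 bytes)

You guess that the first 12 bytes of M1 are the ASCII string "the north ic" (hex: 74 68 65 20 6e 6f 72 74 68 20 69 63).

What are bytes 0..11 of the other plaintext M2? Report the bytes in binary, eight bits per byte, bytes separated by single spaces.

First, E_a ⊕ E_b = (M1 ⊕ K) ⊕ (M2 ⊕ K) = M1 ⊕ M2, so the key drops out. Then M2 = (M1 ⊕ M2) ⊕ M1 over the first 12 bytes.
byte 0: (8e ⊕ 4e) ⊕ 74 = c0 ⊕ 74 = b4
byte 1: (e5 ⊕ 99) ⊕ 68 = 7c ⊕ 68 = 14
byte 2: (f9 ⊕ 23) ⊕ 65 = da ⊕ 65 = bf
byte 3: (fe ⊕ aa) ⊕ 20 = 54 ⊕ 20 = 74
byte 4: (90 ⊕ db) ⊕ 6e = 4b ⊕ 6e = 25
byte 5: (ac ⊕ e8) ⊕ 6f = 44 ⊕ 6f = 2b
byte 6: (06 ⊕ 9d) ⊕ 72 = 9b ⊕ 72 = e9
byte 7: (b7 ⊕ 9a) ⊕ 74 = 2d ⊕ 74 = 59
byte 8: (8b ⊕ 80) ⊕ 68 = 0b ⊕ 68 = 63
byte 9: (f0 ⊕ 36) ⊕ 20 = c6 ⊕ 20 = e6
byte 10: (ee ⊕ 8d) ⊕ 69 = 63 ⊕ 69 = 0a
byte 11: (60 ⊕ d9) ⊕ 63 = b9 ⊕ 63 = da

10110100 00010100 10111111 01110100 00100101 00101011 11101001 01011001 01100011 11100110 00001010 11011010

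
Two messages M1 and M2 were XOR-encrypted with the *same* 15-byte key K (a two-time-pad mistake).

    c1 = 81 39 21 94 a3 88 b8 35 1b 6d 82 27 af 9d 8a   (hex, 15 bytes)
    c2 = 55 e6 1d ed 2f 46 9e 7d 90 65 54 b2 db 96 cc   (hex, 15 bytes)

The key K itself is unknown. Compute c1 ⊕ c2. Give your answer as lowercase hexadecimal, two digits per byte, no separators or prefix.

d4df3c798cce26488b08d695740b46

c1 ⊕ c2 = (M1 ⊕ K) ⊕ (M2 ⊕ K) = M1 ⊕ M2 — the shared key cancels under XOR.
81 ⊕ 55 = d4
39 ⊕ e6 = df
21 ⊕ 1d = 3c
94 ⊕ ed = 79
a3 ⊕ 2f = 8c
88 ⊕ 46 = ce
b8 ⊕ 9e = 26
35 ⊕ 7d = 48
1b ⊕ 90 = 8b
6d ⊕ 65 = 08
82 ⊕ 54 = d6
27 ⊕ b2 = 95
af ⊕ db = 74
9d ⊕ 96 = 0b
8a ⊕ cc = 46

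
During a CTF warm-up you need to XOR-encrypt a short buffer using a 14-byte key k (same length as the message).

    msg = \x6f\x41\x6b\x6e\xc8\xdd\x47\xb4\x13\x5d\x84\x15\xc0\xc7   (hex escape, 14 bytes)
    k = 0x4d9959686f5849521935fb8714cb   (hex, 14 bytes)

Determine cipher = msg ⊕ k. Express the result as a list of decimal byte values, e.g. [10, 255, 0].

[34, 216, 50, 6, 167, 133, 14, 230, 10, 104, 127, 146, 212, 12]

6f xor 4d = 22
41 xor 99 = d8
6b xor 59 = 32
6e xor 68 = 06
c8 xor 6f = a7
dd xor 58 = 85
47 xor 49 = 0e
b4 xor 52 = e6
13 xor 19 = 0a
5d xor 35 = 68
84 xor fb = 7f
15 xor 87 = 92
c0 xor 14 = d4
c7 xor cb = 0c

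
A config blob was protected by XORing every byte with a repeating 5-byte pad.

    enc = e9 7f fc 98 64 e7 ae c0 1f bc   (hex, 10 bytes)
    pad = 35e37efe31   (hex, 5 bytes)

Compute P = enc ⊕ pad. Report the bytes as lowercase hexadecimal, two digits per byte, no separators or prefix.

dc9c826655d24dbee18d

The 5-byte key repeats, so the effective keystream is 35 e3 7e fe 31 35 e3 7e fe 31.
byte 0: 233 ^  53 = 220
byte 1: 127 ^ 227 = 156
byte 2: 252 ^ 126 = 130
byte 3: 152 ^ 254 = 102
byte 4: 100 ^  49 =  85
byte 5: 231 ^  53 = 210
byte 6: 174 ^ 227 =  77
byte 7: 192 ^ 126 = 190
byte 8:  31 ^ 254 = 225
byte 9: 188 ^  49 = 141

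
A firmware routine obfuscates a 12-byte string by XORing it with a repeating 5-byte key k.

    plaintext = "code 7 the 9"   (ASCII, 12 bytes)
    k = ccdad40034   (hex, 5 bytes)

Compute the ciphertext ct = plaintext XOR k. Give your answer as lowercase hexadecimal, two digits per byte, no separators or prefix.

afb5b06514fbfaa06851ece3

The 5-byte key repeats, so the effective keystream is cc da d4 00 34 cc da d4 00 34 cc da.
byte 0: 63 XOR cc = af
byte 1: 6f XOR da = b5
byte 2: 64 XOR d4 = b0
byte 3: 65 XOR 00 = 65
byte 4: 20 XOR 34 = 14
byte 5: 37 XOR cc = fb
byte 6: 20 XOR da = fa
byte 7: 74 XOR d4 = a0
byte 8: 68 XOR 00 = 68
byte 9: 65 XOR 34 = 51
byte 10: 20 XOR cc = ec
byte 11: 39 XOR da = e3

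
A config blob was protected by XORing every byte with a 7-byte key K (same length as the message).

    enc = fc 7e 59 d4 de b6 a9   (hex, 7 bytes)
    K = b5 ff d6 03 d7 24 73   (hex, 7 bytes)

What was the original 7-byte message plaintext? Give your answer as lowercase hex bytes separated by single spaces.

49 81 8f d7 09 92 da

XOR is its own inverse, so applying the key byte-wise gives the result directly.
11111100 XOR 10110101 = 01001001
01111110 XOR 11111111 = 10000001
01011001 XOR 11010110 = 10001111
11010100 XOR 00000011 = 11010111
11011110 XOR 11010111 = 00001001
10110110 XOR 00100100 = 10010010
10101001 XOR 01110011 = 11011010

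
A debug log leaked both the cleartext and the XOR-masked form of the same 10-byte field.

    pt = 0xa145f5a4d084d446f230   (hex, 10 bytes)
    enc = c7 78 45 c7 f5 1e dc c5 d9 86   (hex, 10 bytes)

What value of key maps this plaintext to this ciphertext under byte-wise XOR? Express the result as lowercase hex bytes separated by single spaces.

Since enc = pt ⊕ key, XORing both sides with pt gives key = pt ⊕ enc.
a1 xor c7 = 66
45 xor 78 = 3d
f5 xor 45 = b0
a4 xor c7 = 63
d0 xor f5 = 25
84 xor 1e = 9a
d4 xor dc = 08
46 xor c5 = 83
f2 xor d9 = 2b
30 xor 86 = b6

66 3d b0 63 25 9a 08 83 2b b6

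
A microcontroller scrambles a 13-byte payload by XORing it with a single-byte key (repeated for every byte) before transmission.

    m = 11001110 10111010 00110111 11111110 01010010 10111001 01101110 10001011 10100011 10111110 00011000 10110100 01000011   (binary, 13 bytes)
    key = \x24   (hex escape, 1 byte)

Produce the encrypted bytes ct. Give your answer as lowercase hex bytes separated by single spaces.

The 1-byte key repeats, so the effective keystream is 24 24 24 24 24 24 24 24 24 24 24 24 24.
byte 0: ce ^ 24 = ea
byte 1: ba ^ 24 = 9e
byte 2: 37 ^ 24 = 13
byte 3: fe ^ 24 = da
byte 4: 52 ^ 24 = 76
byte 5: b9 ^ 24 = 9d
byte 6: 6e ^ 24 = 4a
byte 7: 8b ^ 24 = af
byte 8: a3 ^ 24 = 87
byte 9: be ^ 24 = 9a
byte 10: 18 ^ 24 = 3c
byte 11: b4 ^ 24 = 90
byte 12: 43 ^ 24 = 67

ea 9e 13 da 76 9d 4a af 87 9a 3c 90 67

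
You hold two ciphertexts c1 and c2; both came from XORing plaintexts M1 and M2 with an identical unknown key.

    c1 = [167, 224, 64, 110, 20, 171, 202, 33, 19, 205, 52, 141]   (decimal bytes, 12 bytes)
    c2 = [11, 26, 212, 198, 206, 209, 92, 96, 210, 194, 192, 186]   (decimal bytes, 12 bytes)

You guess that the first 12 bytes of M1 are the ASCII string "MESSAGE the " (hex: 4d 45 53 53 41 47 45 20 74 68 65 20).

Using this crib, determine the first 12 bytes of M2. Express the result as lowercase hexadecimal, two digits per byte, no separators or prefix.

First, c1 ⊕ c2 = (M1 ⊕ K) ⊕ (M2 ⊕ K) = M1 ⊕ M2, so the key drops out. Then M2 = (M1 ⊕ M2) ⊕ M1 over the first 12 bytes.
byte 0: (a7 XOR 0b) XOR 4d = ac XOR 4d = e1
byte 1: (e0 XOR 1a) XOR 45 = fa XOR 45 = bf
byte 2: (40 XOR d4) XOR 53 = 94 XOR 53 = c7
byte 3: (6e XOR c6) XOR 53 = a8 XOR 53 = fb
byte 4: (14 XOR ce) XOR 41 = da XOR 41 = 9b
byte 5: (ab XOR d1) XOR 47 = 7a XOR 47 = 3d
byte 6: (ca XOR 5c) XOR 45 = 96 XOR 45 = d3
byte 7: (21 XOR 60) XOR 20 = 41 XOR 20 = 61
byte 8: (13 XOR d2) XOR 74 = c1 XOR 74 = b5
byte 9: (cd XOR c2) XOR 68 = 0f XOR 68 = 67
byte 10: (34 XOR c0) XOR 65 = f4 XOR 65 = 91
byte 11: (8d XOR ba) XOR 20 = 37 XOR 20 = 17

e1bfc7fb9b3dd361b5679117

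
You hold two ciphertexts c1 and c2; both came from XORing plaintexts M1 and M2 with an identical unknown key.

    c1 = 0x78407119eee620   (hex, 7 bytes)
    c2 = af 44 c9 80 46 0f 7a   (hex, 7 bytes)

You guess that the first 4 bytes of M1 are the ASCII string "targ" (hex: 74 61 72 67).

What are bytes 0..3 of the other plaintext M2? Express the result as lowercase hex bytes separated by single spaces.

a3 65 ca fe

First, c1 ⊕ c2 = (M1 ⊕ K) ⊕ (M2 ⊕ K) = M1 ⊕ M2, so the key drops out. Then M2 = (M1 ⊕ M2) ⊕ M1 over the first 4 bytes.
byte 0: (78 ⊕ af) ⊕ 74 = d7 ⊕ 74 = a3
byte 1: (40 ⊕ 44) ⊕ 61 = 04 ⊕ 61 = 65
byte 2: (71 ⊕ c9) ⊕ 72 = b8 ⊕ 72 = ca
byte 3: (19 ⊕ 80) ⊕ 67 = 99 ⊕ 67 = fe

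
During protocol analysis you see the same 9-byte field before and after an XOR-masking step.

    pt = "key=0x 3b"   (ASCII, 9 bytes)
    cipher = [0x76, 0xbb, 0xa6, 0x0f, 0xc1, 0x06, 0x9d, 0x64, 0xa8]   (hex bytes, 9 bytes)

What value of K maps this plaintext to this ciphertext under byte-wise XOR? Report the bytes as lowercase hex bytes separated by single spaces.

1d de df 32 f1 7e bd 57 ca

Since cipher = pt ⊕ K, XORing both sides with pt gives K = pt ⊕ cipher.
byte 0: 01101011 ^ 01110110 = 00011101
byte 1: 01100101 ^ 10111011 = 11011110
byte 2: 01111001 ^ 10100110 = 11011111
byte 3: 00111101 ^ 00001111 = 00110010
byte 4: 00110000 ^ 11000001 = 11110001
byte 5: 01111000 ^ 00000110 = 01111110
byte 6: 00100000 ^ 10011101 = 10111101
byte 7: 00110011 ^ 01100100 = 01010111
byte 8: 01100010 ^ 10101000 = 11001010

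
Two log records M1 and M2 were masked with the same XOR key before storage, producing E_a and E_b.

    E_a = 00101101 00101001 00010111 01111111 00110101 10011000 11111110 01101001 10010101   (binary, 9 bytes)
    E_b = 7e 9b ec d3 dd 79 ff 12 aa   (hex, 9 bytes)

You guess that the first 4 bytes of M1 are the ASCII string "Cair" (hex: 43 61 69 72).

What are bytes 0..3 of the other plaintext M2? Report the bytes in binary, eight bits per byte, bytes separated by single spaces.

00010000 11010011 10010010 11011110

First, E_a ⊕ E_b = (M1 ⊕ K) ⊕ (M2 ⊕ K) = M1 ⊕ M2, so the key drops out. Then M2 = (M1 ⊕ M2) ⊕ M1 over the first 4 bytes.
byte 0: (2d ⊕ 7e) ⊕ 43 = 53 ⊕ 43 = 10
byte 1: (29 ⊕ 9b) ⊕ 61 = b2 ⊕ 61 = d3
byte 2: (17 ⊕ ec) ⊕ 69 = fb ⊕ 69 = 92
byte 3: (7f ⊕ d3) ⊕ 72 = ac ⊕ 72 = de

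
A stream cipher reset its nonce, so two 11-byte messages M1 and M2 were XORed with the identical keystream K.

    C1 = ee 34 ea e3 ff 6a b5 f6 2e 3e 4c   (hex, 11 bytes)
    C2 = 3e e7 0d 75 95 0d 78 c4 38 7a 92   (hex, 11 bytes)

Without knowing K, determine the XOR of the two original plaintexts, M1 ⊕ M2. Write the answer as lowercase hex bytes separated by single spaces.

d0 d3 e7 96 6a 67 cd 32 16 44 de

C1 ⊕ C2 = (M1 ⊕ K) ⊕ (M2 ⊕ K) = M1 ⊕ M2 — the shared key cancels under XOR.
byte 0: ee XOR 3e = d0
byte 1: 34 XOR e7 = d3
byte 2: ea XOR 0d = e7
byte 3: e3 XOR 75 = 96
byte 4: ff XOR 95 = 6a
byte 5: 6a XOR 0d = 67
byte 6: b5 XOR 78 = cd
byte 7: f6 XOR c4 = 32
byte 8: 2e XOR 38 = 16
byte 9: 3e XOR 7a = 44
byte 10: 4c XOR 92 = de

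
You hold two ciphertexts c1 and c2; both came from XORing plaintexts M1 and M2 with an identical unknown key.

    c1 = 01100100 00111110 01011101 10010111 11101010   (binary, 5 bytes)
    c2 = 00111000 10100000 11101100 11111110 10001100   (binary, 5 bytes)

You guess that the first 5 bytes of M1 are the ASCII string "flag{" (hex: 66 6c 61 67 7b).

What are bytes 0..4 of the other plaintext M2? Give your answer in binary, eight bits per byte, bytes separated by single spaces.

00111010 11110010 11010000 00001110 00011101

First, c1 ⊕ c2 = (M1 ⊕ K) ⊕ (M2 ⊕ K) = M1 ⊕ M2, so the key drops out. Then M2 = (M1 ⊕ M2) ⊕ M1 over the first 5 bytes.
byte 0: (64 XOR 38) XOR 66 = 5c XOR 66 = 3a
byte 1: (3e XOR a0) XOR 6c = 9e XOR 6c = f2
byte 2: (5d XOR ec) XOR 61 = b1 XOR 61 = d0
byte 3: (97 XOR fe) XOR 67 = 69 XOR 67 = 0e
byte 4: (ea XOR 8c) XOR 7b = 66 XOR 7b = 1d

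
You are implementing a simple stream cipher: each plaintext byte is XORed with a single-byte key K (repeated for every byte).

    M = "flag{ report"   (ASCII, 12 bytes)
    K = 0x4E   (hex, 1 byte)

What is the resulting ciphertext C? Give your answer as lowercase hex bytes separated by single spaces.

28 22 2f 29 35 6e 3c 2b 3e 21 3c 3a

The 1-byte key repeats, so the effective keystream is 4e 4e 4e 4e 4e 4e 4e 4e 4e 4e 4e 4e.
byte 0: 102 xor  78 =  40
byte 1: 108 xor  78 =  34
byte 2:  97 xor  78 =  47
byte 3: 103 xor  78 =  41
byte 4: 123 xor  78 =  53
byte 5:  32 xor  78 = 110
byte 6: 114 xor  78 =  60
byte 7: 101 xor  78 =  43
byte 8: 112 xor  78 =  62
byte 9: 111 xor  78 =  33
byte 10: 114 xor  78 =  60
byte 11: 116 xor  78 =  58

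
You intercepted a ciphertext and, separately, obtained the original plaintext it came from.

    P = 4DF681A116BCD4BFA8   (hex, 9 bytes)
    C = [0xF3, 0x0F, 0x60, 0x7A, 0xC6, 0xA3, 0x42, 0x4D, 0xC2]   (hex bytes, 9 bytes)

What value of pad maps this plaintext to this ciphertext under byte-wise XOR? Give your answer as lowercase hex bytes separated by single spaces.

be f9 e1 db d0 1f 96 f2 6a

Since C = P ⊕ pad, XORing both sides with P gives pad = P ⊕ C.
byte 0:  77 ^ 243 = 190
byte 1: 246 ^  15 = 249
byte 2: 129 ^  96 = 225
byte 3: 161 ^ 122 = 219
byte 4:  22 ^ 198 = 208
byte 5: 188 ^ 163 =  31
byte 6: 212 ^  66 = 150
byte 7: 191 ^  77 = 242
byte 8: 168 ^ 194 = 106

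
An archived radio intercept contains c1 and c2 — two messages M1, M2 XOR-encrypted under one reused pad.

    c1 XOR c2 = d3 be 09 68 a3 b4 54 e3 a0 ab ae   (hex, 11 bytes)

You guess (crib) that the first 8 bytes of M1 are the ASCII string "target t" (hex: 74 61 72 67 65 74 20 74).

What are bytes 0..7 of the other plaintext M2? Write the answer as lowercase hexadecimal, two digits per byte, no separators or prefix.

a7df7b0fc6c07497

Since c1 ⊕ c2 = M1 ⊕ M2, XORing with the guessed M1 bytes yields the corresponding M2 bytes: M2 = (c1 ⊕ c2) ⊕ M1.
211 ^ 116 = 167
190 ^  97 = 223
  9 ^ 114 = 123
104 ^ 103 =  15
163 ^ 101 = 198
180 ^ 116 = 192
 84 ^  32 = 116
227 ^ 116 = 151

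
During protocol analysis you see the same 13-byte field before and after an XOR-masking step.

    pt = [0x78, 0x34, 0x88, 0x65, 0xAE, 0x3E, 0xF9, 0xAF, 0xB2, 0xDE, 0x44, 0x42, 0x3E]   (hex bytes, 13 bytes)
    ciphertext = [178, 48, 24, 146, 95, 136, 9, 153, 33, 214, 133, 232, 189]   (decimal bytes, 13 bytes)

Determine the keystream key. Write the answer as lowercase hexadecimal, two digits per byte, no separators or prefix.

Since ciphertext = pt ⊕ key, XORing both sides with pt gives key = pt ⊕ ciphertext.
78 XOR b2 = ca
34 XOR 30 = 04
88 XOR 18 = 90
65 XOR 92 = f7
ae XOR 5f = f1
3e XOR 88 = b6
f9 XOR 09 = f0
af XOR 99 = 36
b2 XOR 21 = 93
de XOR d6 = 08
44 XOR 85 = c1
42 XOR e8 = aa
3e XOR bd = 83

ca0490f7f1b6f0369308c1aa83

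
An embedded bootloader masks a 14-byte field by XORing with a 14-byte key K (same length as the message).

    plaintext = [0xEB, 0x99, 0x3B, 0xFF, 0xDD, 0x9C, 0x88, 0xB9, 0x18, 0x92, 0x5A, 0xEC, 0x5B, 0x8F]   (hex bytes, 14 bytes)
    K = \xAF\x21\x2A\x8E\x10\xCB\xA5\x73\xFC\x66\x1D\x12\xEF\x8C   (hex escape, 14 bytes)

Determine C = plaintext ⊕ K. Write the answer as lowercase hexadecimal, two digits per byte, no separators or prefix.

byte 0: eb XOR af = 44
byte 1: 99 XOR 21 = b8
byte 2: 3b XOR 2a = 11
byte 3: ff XOR 8e = 71
byte 4: dd XOR 10 = cd
byte 5: 9c XOR cb = 57
byte 6: 88 XOR a5 = 2d
byte 7: b9 XOR 73 = ca
byte 8: 18 XOR fc = e4
byte 9: 92 XOR 66 = f4
byte 10: 5a XOR 1d = 47
byte 11: ec XOR 12 = fe
byte 12: 5b XOR ef = b4
byte 13: 8f XOR 8c = 03

44b81171cd572dcae4f447feb403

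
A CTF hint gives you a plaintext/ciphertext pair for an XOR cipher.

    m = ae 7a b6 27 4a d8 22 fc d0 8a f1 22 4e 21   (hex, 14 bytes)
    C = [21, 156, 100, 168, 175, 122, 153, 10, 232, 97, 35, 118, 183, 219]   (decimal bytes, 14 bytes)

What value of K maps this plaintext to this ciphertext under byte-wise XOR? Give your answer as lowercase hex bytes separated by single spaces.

Since C = m ⊕ K, XORing both sides with m gives K = m ⊕ C.
byte 0: 174 ⊕  21 = 187
byte 1: 122 ⊕ 156 = 230
byte 2: 182 ⊕ 100 = 210
byte 3:  39 ⊕ 168 = 143
byte 4:  74 ⊕ 175 = 229
byte 5: 216 ⊕ 122 = 162
byte 6:  34 ⊕ 153 = 187
byte 7: 252 ⊕  10 = 246
byte 8: 208 ⊕ 232 =  56
byte 9: 138 ⊕  97 = 235
byte 10: 241 ⊕  35 = 210
byte 11:  34 ⊕ 118 =  84
byte 12:  78 ⊕ 183 = 249
byte 13:  33 ⊕ 219 = 250

bb e6 d2 8f e5 a2 bb f6 38 eb d2 54 f9 fa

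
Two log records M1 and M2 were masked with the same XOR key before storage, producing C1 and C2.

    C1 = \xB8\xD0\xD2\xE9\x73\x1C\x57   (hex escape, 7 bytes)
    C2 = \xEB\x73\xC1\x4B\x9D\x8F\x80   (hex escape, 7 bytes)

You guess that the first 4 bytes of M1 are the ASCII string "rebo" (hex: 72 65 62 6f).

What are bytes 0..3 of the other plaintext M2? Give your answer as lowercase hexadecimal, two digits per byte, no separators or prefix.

First, C1 ⊕ C2 = (M1 ⊕ K) ⊕ (M2 ⊕ K) = M1 ⊕ M2, so the key drops out. Then M2 = (M1 ⊕ M2) ⊕ M1 over the first 4 bytes.
byte 0: (b8 xor eb) xor 72 = 53 xor 72 = 21
byte 1: (d0 xor 73) xor 65 = a3 xor 65 = c6
byte 2: (d2 xor c1) xor 62 = 13 xor 62 = 71
byte 3: (e9 xor 4b) xor 6f = a2 xor 6f = cd

21c671cd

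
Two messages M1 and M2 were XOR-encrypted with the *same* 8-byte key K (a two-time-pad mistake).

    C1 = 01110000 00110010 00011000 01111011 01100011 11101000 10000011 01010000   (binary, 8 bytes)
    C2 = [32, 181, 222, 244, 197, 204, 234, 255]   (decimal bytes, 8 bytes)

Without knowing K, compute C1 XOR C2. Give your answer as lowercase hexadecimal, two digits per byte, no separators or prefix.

5087c68fa62469af

C1 ⊕ C2 = (M1 ⊕ K) ⊕ (M2 ⊕ K) = M1 ⊕ M2 — the shared key cancels under XOR.
70 XOR 20 = 50
32 XOR b5 = 87
18 XOR de = c6
7b XOR f4 = 8f
63 XOR c5 = a6
e8 XOR cc = 24
83 XOR ea = 69
50 XOR ff = af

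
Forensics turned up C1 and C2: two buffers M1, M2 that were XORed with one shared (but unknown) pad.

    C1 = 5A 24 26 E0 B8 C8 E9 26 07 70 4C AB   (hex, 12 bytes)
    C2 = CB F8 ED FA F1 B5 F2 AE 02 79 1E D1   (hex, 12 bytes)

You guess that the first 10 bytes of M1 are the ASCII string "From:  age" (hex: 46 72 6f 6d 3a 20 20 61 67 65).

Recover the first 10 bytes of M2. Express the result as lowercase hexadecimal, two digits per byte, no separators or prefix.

d7aea477735d3be9626c

First, C1 ⊕ C2 = (M1 ⊕ K) ⊕ (M2 ⊕ K) = M1 ⊕ M2, so the key drops out. Then M2 = (M1 ⊕ M2) ⊕ M1 over the first 10 bytes.
byte 0: (5a ⊕ cb) ⊕ 46 = 91 ⊕ 46 = d7
byte 1: (24 ⊕ f8) ⊕ 72 = dc ⊕ 72 = ae
byte 2: (26 ⊕ ed) ⊕ 6f = cb ⊕ 6f = a4
byte 3: (e0 ⊕ fa) ⊕ 6d = 1a ⊕ 6d = 77
byte 4: (b8 ⊕ f1) ⊕ 3a = 49 ⊕ 3a = 73
byte 5: (c8 ⊕ b5) ⊕ 20 = 7d ⊕ 20 = 5d
byte 6: (e9 ⊕ f2) ⊕ 20 = 1b ⊕ 20 = 3b
byte 7: (26 ⊕ ae) ⊕ 61 = 88 ⊕ 61 = e9
byte 8: (07 ⊕ 02) ⊕ 67 = 05 ⊕ 67 = 62
byte 9: (70 ⊕ 79) ⊕ 65 = 09 ⊕ 65 = 6c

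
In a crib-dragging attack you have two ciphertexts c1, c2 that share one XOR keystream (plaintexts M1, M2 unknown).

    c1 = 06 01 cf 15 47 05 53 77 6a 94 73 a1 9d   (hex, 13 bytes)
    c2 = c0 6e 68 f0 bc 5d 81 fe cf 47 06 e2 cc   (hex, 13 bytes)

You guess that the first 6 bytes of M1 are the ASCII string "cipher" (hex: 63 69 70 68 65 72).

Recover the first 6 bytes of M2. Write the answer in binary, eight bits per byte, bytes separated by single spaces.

10100101 00000110 11010111 10001101 10011110 00101010

First, c1 ⊕ c2 = (M1 ⊕ K) ⊕ (M2 ⊕ K) = M1 ⊕ M2, so the key drops out. Then M2 = (M1 ⊕ M2) ⊕ M1 over the first 6 bytes.
byte 0: (06 ^ c0) ^ 63 = c6 ^ 63 = a5
byte 1: (01 ^ 6e) ^ 69 = 6f ^ 69 = 06
byte 2: (cf ^ 68) ^ 70 = a7 ^ 70 = d7
byte 3: (15 ^ f0) ^ 68 = e5 ^ 68 = 8d
byte 4: (47 ^ bc) ^ 65 = fb ^ 65 = 9e
byte 5: (05 ^ 5d) ^ 72 = 58 ^ 72 = 2a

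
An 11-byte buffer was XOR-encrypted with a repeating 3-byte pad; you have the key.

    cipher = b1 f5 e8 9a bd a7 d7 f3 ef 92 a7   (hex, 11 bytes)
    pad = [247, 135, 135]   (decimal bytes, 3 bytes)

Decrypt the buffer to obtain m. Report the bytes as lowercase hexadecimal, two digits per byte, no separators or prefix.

The 3-byte key repeats, so the effective keystream is f7 87 87 f7 87 87 f7 87 87 f7 87.
byte 0: b1 XOR f7 = 46
byte 1: f5 XOR 87 = 72
byte 2: e8 XOR 87 = 6f
byte 3: 9a XOR f7 = 6d
byte 4: bd XOR 87 = 3a
byte 5: a7 XOR 87 = 20
byte 6: d7 XOR f7 = 20
byte 7: f3 XOR 87 = 74
byte 8: ef XOR 87 = 68
byte 9: 92 XOR f7 = 65
byte 10: a7 XOR 87 = 20

46726f6d3a202074686520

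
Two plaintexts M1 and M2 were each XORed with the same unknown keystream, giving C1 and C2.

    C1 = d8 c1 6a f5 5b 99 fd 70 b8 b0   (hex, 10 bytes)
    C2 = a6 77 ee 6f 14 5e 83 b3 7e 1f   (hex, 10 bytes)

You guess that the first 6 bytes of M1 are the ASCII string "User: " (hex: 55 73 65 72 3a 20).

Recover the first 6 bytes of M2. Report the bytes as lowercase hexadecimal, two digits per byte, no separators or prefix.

First, C1 ⊕ C2 = (M1 ⊕ K) ⊕ (M2 ⊕ K) = M1 ⊕ M2, so the key drops out. Then M2 = (M1 ⊕ M2) ⊕ M1 over the first 6 bytes.
byte 0: (d8 ⊕ a6) ⊕ 55 = 7e ⊕ 55 = 2b
byte 1: (c1 ⊕ 77) ⊕ 73 = b6 ⊕ 73 = c5
byte 2: (6a ⊕ ee) ⊕ 65 = 84 ⊕ 65 = e1
byte 3: (f5 ⊕ 6f) ⊕ 72 = 9a ⊕ 72 = e8
byte 4: (5b ⊕ 14) ⊕ 3a = 4f ⊕ 3a = 75
byte 5: (99 ⊕ 5e) ⊕ 20 = c7 ⊕ 20 = e7

2bc5e1e875e7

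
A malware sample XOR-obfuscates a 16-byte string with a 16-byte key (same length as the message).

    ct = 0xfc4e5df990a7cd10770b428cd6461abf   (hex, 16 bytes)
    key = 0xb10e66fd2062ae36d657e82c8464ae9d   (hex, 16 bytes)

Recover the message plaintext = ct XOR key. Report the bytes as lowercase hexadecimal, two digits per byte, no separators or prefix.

4d403b04b0c56326a15caaa05222b422

fc xor b1 = 4d
4e xor 0e = 40
5d xor 66 = 3b
f9 xor fd = 04
90 xor 20 = b0
a7 xor 62 = c5
cd xor ae = 63
10 xor 36 = 26
77 xor d6 = a1
0b xor 57 = 5c
42 xor e8 = aa
8c xor 2c = a0
d6 xor 84 = 52
46 xor 64 = 22
1a xor ae = b4
bf xor 9d = 22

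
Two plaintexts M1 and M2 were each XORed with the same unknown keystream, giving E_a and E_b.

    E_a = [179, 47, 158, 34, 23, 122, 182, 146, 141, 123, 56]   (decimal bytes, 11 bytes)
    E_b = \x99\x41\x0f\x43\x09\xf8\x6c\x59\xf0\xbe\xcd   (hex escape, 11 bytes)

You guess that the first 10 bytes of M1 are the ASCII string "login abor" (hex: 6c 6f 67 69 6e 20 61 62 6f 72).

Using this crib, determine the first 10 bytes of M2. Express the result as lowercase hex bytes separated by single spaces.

First, E_a ⊕ E_b = (M1 ⊕ K) ⊕ (M2 ⊕ K) = M1 ⊕ M2, so the key drops out. Then M2 = (M1 ⊕ M2) ⊕ M1 over the first 10 bytes.
byte 0: (b3 ^ 99) ^ 6c = 2a ^ 6c = 46
byte 1: (2f ^ 41) ^ 6f = 6e ^ 6f = 01
byte 2: (9e ^ 0f) ^ 67 = 91 ^ 67 = f6
byte 3: (22 ^ 43) ^ 69 = 61 ^ 69 = 08
byte 4: (17 ^ 09) ^ 6e = 1e ^ 6e = 70
byte 5: (7a ^ f8) ^ 20 = 82 ^ 20 = a2
byte 6: (b6 ^ 6c) ^ 61 = da ^ 61 = bb
byte 7: (92 ^ 59) ^ 62 = cb ^ 62 = a9
byte 8: (8d ^ f0) ^ 6f = 7d ^ 6f = 12
byte 9: (7b ^ be) ^ 72 = c5 ^ 72 = b7

46 01 f6 08 70 a2 bb a9 12 b7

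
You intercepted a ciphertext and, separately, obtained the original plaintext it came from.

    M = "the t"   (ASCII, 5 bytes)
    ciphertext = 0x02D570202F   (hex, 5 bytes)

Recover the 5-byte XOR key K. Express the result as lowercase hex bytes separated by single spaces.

Since ciphertext = M ⊕ K, XORing both sides with M gives K = M ⊕ ciphertext.
byte 0: 116 ^   2 = 118
byte 1: 104 ^ 213 = 189
byte 2: 101 ^ 112 =  21
byte 3:  32 ^  32 =   0
byte 4: 116 ^  47 =  91

76 bd 15 00 5b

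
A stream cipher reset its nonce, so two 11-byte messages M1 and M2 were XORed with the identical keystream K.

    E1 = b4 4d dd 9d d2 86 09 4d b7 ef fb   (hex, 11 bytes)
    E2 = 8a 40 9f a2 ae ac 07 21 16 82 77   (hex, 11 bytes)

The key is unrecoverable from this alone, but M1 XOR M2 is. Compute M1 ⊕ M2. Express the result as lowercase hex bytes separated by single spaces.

E1 ⊕ E2 = (M1 ⊕ K) ⊕ (M2 ⊕ K) = M1 ⊕ M2 — the shared key cancels under XOR.
b4 ⊕ 8a = 3e
4d ⊕ 40 = 0d
dd ⊕ 9f = 42
9d ⊕ a2 = 3f
d2 ⊕ ae = 7c
86 ⊕ ac = 2a
09 ⊕ 07 = 0e
4d ⊕ 21 = 6c
b7 ⊕ 16 = a1
ef ⊕ 82 = 6d
fb ⊕ 77 = 8c

3e 0d 42 3f 7c 2a 0e 6c a1 6d 8c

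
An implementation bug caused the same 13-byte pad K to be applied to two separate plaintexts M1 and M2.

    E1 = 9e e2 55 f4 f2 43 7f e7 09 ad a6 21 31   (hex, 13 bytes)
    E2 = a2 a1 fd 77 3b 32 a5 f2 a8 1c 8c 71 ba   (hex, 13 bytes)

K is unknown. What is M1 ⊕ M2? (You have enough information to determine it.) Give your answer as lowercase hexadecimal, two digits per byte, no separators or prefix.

3c43a883c971da15a1b12a508b

E1 ⊕ E2 = (M1 ⊕ K) ⊕ (M2 ⊕ K) = M1 ⊕ M2 — the shared key cancels under XOR.
9e ⊕ a2 = 3c
e2 ⊕ a1 = 43
55 ⊕ fd = a8
f4 ⊕ 77 = 83
f2 ⊕ 3b = c9
43 ⊕ 32 = 71
7f ⊕ a5 = da
e7 ⊕ f2 = 15
09 ⊕ a8 = a1
ad ⊕ 1c = b1
a6 ⊕ 8c = 2a
21 ⊕ 71 = 50
31 ⊕ ba = 8b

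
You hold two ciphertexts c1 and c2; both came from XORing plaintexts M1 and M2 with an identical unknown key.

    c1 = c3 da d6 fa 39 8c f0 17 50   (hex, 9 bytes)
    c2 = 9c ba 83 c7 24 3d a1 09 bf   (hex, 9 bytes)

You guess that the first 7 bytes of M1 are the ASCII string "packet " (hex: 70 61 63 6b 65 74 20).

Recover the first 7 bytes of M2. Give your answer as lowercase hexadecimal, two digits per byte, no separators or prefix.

2f01365678c571

First, c1 ⊕ c2 = (M1 ⊕ K) ⊕ (M2 ⊕ K) = M1 ⊕ M2, so the key drops out. Then M2 = (M1 ⊕ M2) ⊕ M1 over the first 7 bytes.
byte 0: (c3 ^ 9c) ^ 70 = 5f ^ 70 = 2f
byte 1: (da ^ ba) ^ 61 = 60 ^ 61 = 01
byte 2: (d6 ^ 83) ^ 63 = 55 ^ 63 = 36
byte 3: (fa ^ c7) ^ 6b = 3d ^ 6b = 56
byte 4: (39 ^ 24) ^ 65 = 1d ^ 65 = 78
byte 5: (8c ^ 3d) ^ 74 = b1 ^ 74 = c5
byte 6: (f0 ^ a1) ^ 20 = 51 ^ 20 = 71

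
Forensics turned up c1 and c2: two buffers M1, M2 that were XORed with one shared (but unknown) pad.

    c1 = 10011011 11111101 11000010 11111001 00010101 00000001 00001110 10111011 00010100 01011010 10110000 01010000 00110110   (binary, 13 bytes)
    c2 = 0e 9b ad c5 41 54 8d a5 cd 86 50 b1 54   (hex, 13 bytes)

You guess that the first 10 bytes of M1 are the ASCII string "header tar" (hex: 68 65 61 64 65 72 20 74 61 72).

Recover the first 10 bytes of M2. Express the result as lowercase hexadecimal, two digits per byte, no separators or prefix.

fd030e583127a36ab8ae

First, c1 ⊕ c2 = (M1 ⊕ K) ⊕ (M2 ⊕ K) = M1 ⊕ M2, so the key drops out. Then M2 = (M1 ⊕ M2) ⊕ M1 over the first 10 bytes.
byte 0: (9b xor 0e) xor 68 = 95 xor 68 = fd
byte 1: (fd xor 9b) xor 65 = 66 xor 65 = 03
byte 2: (c2 xor ad) xor 61 = 6f xor 61 = 0e
byte 3: (f9 xor c5) xor 64 = 3c xor 64 = 58
byte 4: (15 xor 41) xor 65 = 54 xor 65 = 31
byte 5: (01 xor 54) xor 72 = 55 xor 72 = 27
byte 6: (0e xor 8d) xor 20 = 83 xor 20 = a3
byte 7: (bb xor a5) xor 74 = 1e xor 74 = 6a
byte 8: (14 xor cd) xor 61 = d9 xor 61 = b8
byte 9: (5a xor 86) xor 72 = dc xor 72 = ae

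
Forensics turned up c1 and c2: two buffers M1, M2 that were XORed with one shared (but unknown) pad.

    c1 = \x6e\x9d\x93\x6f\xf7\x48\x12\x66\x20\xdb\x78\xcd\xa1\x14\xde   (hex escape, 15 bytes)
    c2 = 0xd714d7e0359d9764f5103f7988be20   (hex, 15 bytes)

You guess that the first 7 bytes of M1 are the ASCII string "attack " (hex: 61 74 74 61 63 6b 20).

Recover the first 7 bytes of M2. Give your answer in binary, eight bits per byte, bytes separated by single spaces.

First, c1 ⊕ c2 = (M1 ⊕ K) ⊕ (M2 ⊕ K) = M1 ⊕ M2, so the key drops out. Then M2 = (M1 ⊕ M2) ⊕ M1 over the first 7 bytes.
byte 0: (6e xor d7) xor 61 = b9 xor 61 = d8
byte 1: (9d xor 14) xor 74 = 89 xor 74 = fd
byte 2: (93 xor d7) xor 74 = 44 xor 74 = 30
byte 3: (6f xor e0) xor 61 = 8f xor 61 = ee
byte 4: (f7 xor 35) xor 63 = c2 xor 63 = a1
byte 5: (48 xor 9d) xor 6b = d5 xor 6b = be
byte 6: (12 xor 97) xor 20 = 85 xor 20 = a5

11011000 11111101 00110000 11101110 10100001 10111110 10100101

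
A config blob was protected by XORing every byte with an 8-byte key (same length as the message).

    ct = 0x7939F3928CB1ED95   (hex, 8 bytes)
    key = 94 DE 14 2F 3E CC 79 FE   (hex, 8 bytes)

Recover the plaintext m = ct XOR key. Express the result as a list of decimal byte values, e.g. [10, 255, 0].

XOR is its own inverse, so applying the key byte-wise gives the result directly.
121 xor 148 = 237
 57 xor 222 = 231
243 xor  20 = 231
146 xor  47 = 189
140 xor  62 = 178
177 xor 204 = 125
237 xor 121 = 148
149 xor 254 = 107

[237, 231, 231, 189, 178, 125, 148, 107]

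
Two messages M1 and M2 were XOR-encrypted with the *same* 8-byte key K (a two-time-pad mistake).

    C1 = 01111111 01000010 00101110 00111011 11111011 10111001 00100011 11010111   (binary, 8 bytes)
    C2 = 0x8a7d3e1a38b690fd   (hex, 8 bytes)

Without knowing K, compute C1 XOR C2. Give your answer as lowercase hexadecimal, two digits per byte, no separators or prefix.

f53f1021c30fb32a

C1 ⊕ C2 = (M1 ⊕ K) ⊕ (M2 ⊕ K) = M1 ⊕ M2 — the shared key cancels under XOR.
7f xor 8a = f5
42 xor 7d = 3f
2e xor 3e = 10
3b xor 1a = 21
fb xor 38 = c3
b9 xor b6 = 0f
23 xor 90 = b3
d7 xor fd = 2a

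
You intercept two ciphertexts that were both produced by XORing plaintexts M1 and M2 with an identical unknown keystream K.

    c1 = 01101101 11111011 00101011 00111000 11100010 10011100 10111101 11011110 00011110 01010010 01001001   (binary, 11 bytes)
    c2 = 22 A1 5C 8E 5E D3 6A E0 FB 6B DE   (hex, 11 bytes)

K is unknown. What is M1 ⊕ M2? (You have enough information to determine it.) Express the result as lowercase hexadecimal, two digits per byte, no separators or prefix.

c1 ⊕ c2 = (M1 ⊕ K) ⊕ (M2 ⊕ K) = M1 ⊕ M2 — the shared key cancels under XOR.
01101101 ⊕ 00100010 = 01001111
11111011 ⊕ 10100001 = 01011010
00101011 ⊕ 01011100 = 01110111
00111000 ⊕ 10001110 = 10110110
11100010 ⊕ 01011110 = 10111100
10011100 ⊕ 11010011 = 01001111
10111101 ⊕ 01101010 = 11010111
11011110 ⊕ 11100000 = 00111110
00011110 ⊕ 11111011 = 11100101
01010010 ⊕ 01101011 = 00111001
01001001 ⊕ 11011110 = 10010111

4f5a77b6bc4fd73ee53997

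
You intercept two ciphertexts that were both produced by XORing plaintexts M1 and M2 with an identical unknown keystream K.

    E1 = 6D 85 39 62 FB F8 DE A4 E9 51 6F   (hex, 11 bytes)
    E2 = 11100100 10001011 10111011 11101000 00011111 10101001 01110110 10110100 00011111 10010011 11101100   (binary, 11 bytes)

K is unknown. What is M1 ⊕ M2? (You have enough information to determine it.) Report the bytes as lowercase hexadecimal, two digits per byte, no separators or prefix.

890e828ae451a810f6c283

E1 ⊕ E2 = (M1 ⊕ K) ⊕ (M2 ⊕ K) = M1 ⊕ M2 — the shared key cancels under XOR.
109 ⊕ 228 = 137
133 ⊕ 139 =  14
 57 ⊕ 187 = 130
 98 ⊕ 232 = 138
251 ⊕  31 = 228
248 ⊕ 169 =  81
222 ⊕ 118 = 168
164 ⊕ 180 =  16
233 ⊕  31 = 246
 81 ⊕ 147 = 194
111 ⊕ 236 = 131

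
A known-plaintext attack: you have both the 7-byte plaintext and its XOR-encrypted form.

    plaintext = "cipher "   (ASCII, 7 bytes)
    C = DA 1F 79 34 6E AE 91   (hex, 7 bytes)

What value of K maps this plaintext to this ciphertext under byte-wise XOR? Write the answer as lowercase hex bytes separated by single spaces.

Since C = plaintext ⊕ K, XORing both sides with plaintext gives K = plaintext ⊕ C.
 99 ⊕ 218 = 185
105 ⊕  31 = 118
112 ⊕ 121 =   9
104 ⊕  52 =  92
101 ⊕ 110 =  11
114 ⊕ 174 = 220
 32 ⊕ 145 = 177

b9 76 09 5c 0b dc b1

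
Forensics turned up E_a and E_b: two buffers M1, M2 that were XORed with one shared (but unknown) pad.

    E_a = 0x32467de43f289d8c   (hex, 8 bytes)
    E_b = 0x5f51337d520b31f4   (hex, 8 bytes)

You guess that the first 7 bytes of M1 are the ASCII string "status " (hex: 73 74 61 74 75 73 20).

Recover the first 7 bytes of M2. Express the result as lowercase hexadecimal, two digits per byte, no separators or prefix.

1e632fed18508c

First, E_a ⊕ E_b = (M1 ⊕ K) ⊕ (M2 ⊕ K) = M1 ⊕ M2, so the key drops out. Then M2 = (M1 ⊕ M2) ⊕ M1 over the first 7 bytes.
byte 0: (32 XOR 5f) XOR 73 = 6d XOR 73 = 1e
byte 1: (46 XOR 51) XOR 74 = 17 XOR 74 = 63
byte 2: (7d XOR 33) XOR 61 = 4e XOR 61 = 2f
byte 3: (e4 XOR 7d) XOR 74 = 99 XOR 74 = ed
byte 4: (3f XOR 52) XOR 75 = 6d XOR 75 = 18
byte 5: (28 XOR 0b) XOR 73 = 23 XOR 73 = 50
byte 6: (9d XOR 31) XOR 20 = ac XOR 20 = 8c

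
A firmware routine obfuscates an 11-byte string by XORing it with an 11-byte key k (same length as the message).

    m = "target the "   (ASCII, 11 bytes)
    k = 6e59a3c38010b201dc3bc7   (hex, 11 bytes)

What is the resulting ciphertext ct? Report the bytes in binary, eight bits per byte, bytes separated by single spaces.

XOR is its own inverse, so applying the key byte-wise gives the result directly.
byte 0: 74 ^ 6e = 1a
byte 1: 61 ^ 59 = 38
byte 2: 72 ^ a3 = d1
byte 3: 67 ^ c3 = a4
byte 4: 65 ^ 80 = e5
byte 5: 74 ^ 10 = 64
byte 6: 20 ^ b2 = 92
byte 7: 74 ^ 01 = 75
byte 8: 68 ^ dc = b4
byte 9: 65 ^ 3b = 5e
byte 10: 20 ^ c7 = e7

00011010 00111000 11010001 10100100 11100101 01100100 10010010 01110101 10110100 01011110 11100111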